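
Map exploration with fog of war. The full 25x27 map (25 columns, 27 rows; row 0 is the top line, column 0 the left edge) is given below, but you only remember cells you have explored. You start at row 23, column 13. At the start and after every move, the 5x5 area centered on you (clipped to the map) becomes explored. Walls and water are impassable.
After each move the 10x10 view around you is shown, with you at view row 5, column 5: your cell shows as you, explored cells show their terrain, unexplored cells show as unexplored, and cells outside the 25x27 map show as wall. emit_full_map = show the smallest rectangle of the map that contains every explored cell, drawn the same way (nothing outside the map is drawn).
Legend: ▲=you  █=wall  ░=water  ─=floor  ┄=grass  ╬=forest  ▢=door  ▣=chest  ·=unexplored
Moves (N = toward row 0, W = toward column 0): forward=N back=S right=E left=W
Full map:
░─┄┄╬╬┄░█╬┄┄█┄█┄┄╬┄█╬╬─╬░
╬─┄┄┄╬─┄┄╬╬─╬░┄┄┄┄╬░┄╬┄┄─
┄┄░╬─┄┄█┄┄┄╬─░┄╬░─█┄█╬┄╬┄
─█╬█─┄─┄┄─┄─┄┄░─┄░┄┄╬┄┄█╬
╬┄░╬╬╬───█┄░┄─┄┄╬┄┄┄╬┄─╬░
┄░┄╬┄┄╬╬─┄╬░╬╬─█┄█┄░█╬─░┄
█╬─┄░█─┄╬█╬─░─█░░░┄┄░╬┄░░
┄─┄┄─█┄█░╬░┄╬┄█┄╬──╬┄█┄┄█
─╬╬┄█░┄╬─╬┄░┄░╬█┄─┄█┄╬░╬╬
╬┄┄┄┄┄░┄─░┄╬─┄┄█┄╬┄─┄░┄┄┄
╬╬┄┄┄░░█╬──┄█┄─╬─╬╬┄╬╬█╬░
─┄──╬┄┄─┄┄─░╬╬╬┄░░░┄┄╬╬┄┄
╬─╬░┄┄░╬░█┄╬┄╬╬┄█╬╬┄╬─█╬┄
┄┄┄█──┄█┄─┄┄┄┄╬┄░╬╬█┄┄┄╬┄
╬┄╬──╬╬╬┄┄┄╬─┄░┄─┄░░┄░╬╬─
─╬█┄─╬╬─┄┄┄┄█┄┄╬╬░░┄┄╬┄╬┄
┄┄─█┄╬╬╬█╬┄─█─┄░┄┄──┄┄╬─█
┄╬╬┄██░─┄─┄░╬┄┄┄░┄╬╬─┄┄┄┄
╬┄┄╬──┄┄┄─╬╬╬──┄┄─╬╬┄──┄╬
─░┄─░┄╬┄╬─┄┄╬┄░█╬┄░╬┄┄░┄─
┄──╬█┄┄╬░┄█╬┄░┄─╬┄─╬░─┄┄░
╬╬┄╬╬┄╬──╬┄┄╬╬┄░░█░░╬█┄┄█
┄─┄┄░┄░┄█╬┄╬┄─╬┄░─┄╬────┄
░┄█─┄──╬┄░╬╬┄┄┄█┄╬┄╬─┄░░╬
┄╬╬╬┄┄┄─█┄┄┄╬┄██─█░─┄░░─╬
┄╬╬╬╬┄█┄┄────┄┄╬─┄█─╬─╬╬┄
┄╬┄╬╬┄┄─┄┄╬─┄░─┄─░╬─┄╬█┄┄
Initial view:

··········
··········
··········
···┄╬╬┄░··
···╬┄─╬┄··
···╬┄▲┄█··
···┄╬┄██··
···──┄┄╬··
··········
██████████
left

··········
··········
··········
···┄┄╬╬┄░·
···┄╬┄─╬┄·
···╬╬▲┄┄█·
···┄┄╬┄██·
···───┄┄╬·
··········
██████████

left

··········
··········
··········
···╬┄┄╬╬┄░
···╬┄╬┄─╬┄
···░╬▲┄┄┄█
···┄┄┄╬┄██
···────┄┄╬
··········
██████████

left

··········
··········
··········
···─╬┄┄╬╬┄
···█╬┄╬┄─╬
···┄░▲╬┄┄┄
···█┄┄┄╬┄█
···┄────┄┄
··········
██████████

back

··········
··········
···─╬┄┄╬╬┄
···█╬┄╬┄─╬
···┄░╬╬┄┄┄
···█┄▲┄╬┄█
···┄────┄┄
···┄┄╬─┄··
██████████
██████████

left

··········
··········
····─╬┄┄╬╬
···┄█╬┄╬┄─
···╬┄░╬╬┄┄
···─█▲┄┄╬┄
···┄┄────┄
···─┄┄╬─┄·
██████████
██████████

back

··········
····─╬┄┄╬╬
···┄█╬┄╬┄─
···╬┄░╬╬┄┄
···─█┄┄┄╬┄
···┄┄▲───┄
···─┄┄╬─┄·
██████████
██████████
██████████

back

····─╬┄┄╬╬
···┄█╬┄╬┄─
···╬┄░╬╬┄┄
···─█┄┄┄╬┄
···┄┄────┄
···─┄▲╬─┄·
██████████
██████████
██████████
██████████

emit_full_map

·─╬┄┄╬╬┄░
┄█╬┄╬┄─╬┄
╬┄░╬╬┄┄┄█
─█┄┄┄╬┄██
┄┄────┄┄╬
─┄▲╬─┄···

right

···─╬┄┄╬╬┄
··┄█╬┄╬┄─╬
··╬┄░╬╬┄┄┄
··─█┄┄┄╬┄█
··┄┄────┄┄
··─┄┄▲─┄··
██████████
██████████
██████████
██████████

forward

··········
···─╬┄┄╬╬┄
··┄█╬┄╬┄─╬
··╬┄░╬╬┄┄┄
··─█┄┄┄╬┄█
··┄┄─▲──┄┄
··─┄┄╬─┄··
██████████
██████████
██████████

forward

··········
··········
···─╬┄┄╬╬┄
··┄█╬┄╬┄─╬
··╬┄░╬╬┄┄┄
··─█┄▲┄╬┄█
··┄┄────┄┄
··─┄┄╬─┄··
██████████
██████████

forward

··········
··········
··········
···─╬┄┄╬╬┄
··┄█╬┄╬┄─╬
··╬┄░▲╬┄┄┄
··─█┄┄┄╬┄█
··┄┄────┄┄
··─┄┄╬─┄··
██████████

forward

··········
··········
··········
···░┄█╬┄··
···─╬┄┄╬╬┄
··┄█╬▲╬┄─╬
··╬┄░╬╬┄┄┄
··─█┄┄┄╬┄█
··┄┄────┄┄
··─┄┄╬─┄··

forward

··········
··········
··········
···╬─┄┄╬··
···░┄█╬┄··
···─╬▲┄╬╬┄
··┄█╬┄╬┄─╬
··╬┄░╬╬┄┄┄
··─█┄┄┄╬┄█
··┄┄────┄┄

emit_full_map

·╬─┄┄╬···
·░┄█╬┄···
·─╬▲┄╬╬┄░
┄█╬┄╬┄─╬┄
╬┄░╬╬┄┄┄█
─█┄┄┄╬┄██
┄┄────┄┄╬
─┄┄╬─┄···

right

··········
··········
··········
··╬─┄┄╬┄··
··░┄█╬┄░··
··─╬┄▲╬╬┄░
·┄█╬┄╬┄─╬┄
·╬┄░╬╬┄┄┄█
·─█┄┄┄╬┄██
·┄┄────┄┄╬

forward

··········
··········
··········
···─╬╬╬─··
··╬─┄┄╬┄··
··░┄█▲┄░··
··─╬┄┄╬╬┄░
·┄█╬┄╬┄─╬┄
·╬┄░╬╬┄┄┄█
·─█┄┄┄╬┄██

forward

··········
··········
··········
···─┄░╬┄··
···─╬╬╬─··
··╬─┄▲╬┄··
··░┄█╬┄░··
··─╬┄┄╬╬┄░
·┄█╬┄╬┄─╬┄
·╬┄░╬╬┄┄┄█

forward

··········
··········
··········
···╬┄─█─··
···─┄░╬┄··
···─╬▲╬─··
··╬─┄┄╬┄··
··░┄█╬┄░··
··─╬┄┄╬╬┄░
·┄█╬┄╬┄─╬┄

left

··········
··········
··········
···█╬┄─█─·
···┄─┄░╬┄·
···┄─▲╬╬─·
···╬─┄┄╬┄·
···░┄█╬┄░·
···─╬┄┄╬╬┄
··┄█╬┄╬┄─╬

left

··········
··········
··········
···╬█╬┄─█─
···─┄─┄░╬┄
···┄┄▲╬╬╬─
···┄╬─┄┄╬┄
···╬░┄█╬┄░
····─╬┄┄╬╬
···┄█╬┄╬┄─

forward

··········
··········
··········
···─┄┄┄┄··
···╬█╬┄─█─
···─┄▲┄░╬┄
···┄┄─╬╬╬─
···┄╬─┄┄╬┄
···╬░┄█╬┄░
····─╬┄┄╬╬

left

··········
··········
··········
···╬─┄┄┄┄·
···╬╬█╬┄─█
···░─▲─┄░╬
···┄┄┄─╬╬╬
···╬┄╬─┄┄╬
····╬░┄█╬┄
·····─╬┄┄╬

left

··········
··········
··········
···╬╬─┄┄┄┄
···╬╬╬█╬┄─
···█░▲┄─┄░
···─┄┄┄─╬╬
···┄╬┄╬─┄┄
·····╬░┄█╬
······─╬┄┄

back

··········
··········
···╬╬─┄┄┄┄
···╬╬╬█╬┄─
···█░─┄─┄░
···─┄▲┄─╬╬
···┄╬┄╬─┄┄
···┄┄╬░┄█╬
······─╬┄┄
·····┄█╬┄╬

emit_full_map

╬╬─┄┄┄┄····
╬╬╬█╬┄─█─··
█░─┄─┄░╬┄··
─┄▲┄─╬╬╬─··
┄╬┄╬─┄┄╬┄··
┄┄╬░┄█╬┄░··
···─╬┄┄╬╬┄░
··┄█╬┄╬┄─╬┄
··╬┄░╬╬┄┄┄█
··─█┄┄┄╬┄██
··┄┄────┄┄╬
··─┄┄╬─┄···

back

··········
···╬╬─┄┄┄┄
···╬╬╬█╬┄─
···█░─┄─┄░
···─┄┄┄─╬╬
···┄╬▲╬─┄┄
···┄┄╬░┄█╬
···┄╬──╬┄┄
·····┄█╬┄╬
·····╬┄░╬╬

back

···╬╬─┄┄┄┄
···╬╬╬█╬┄─
···█░─┄─┄░
···─┄┄┄─╬╬
···┄╬┄╬─┄┄
···┄┄▲░┄█╬
···┄╬──╬┄┄
···┄░┄█╬┄╬
·····╬┄░╬╬
·····─█┄┄┄

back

···╬╬╬█╬┄─
···█░─┄─┄░
···─┄┄┄─╬╬
···┄╬┄╬─┄┄
···┄┄╬░┄█╬
···┄╬▲─╬┄┄
···┄░┄█╬┄╬
···──╬┄░╬╬
·····─█┄┄┄
·····┄┄───

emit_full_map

╬╬─┄┄┄┄····
╬╬╬█╬┄─█─··
█░─┄─┄░╬┄··
─┄┄┄─╬╬╬─··
┄╬┄╬─┄┄╬┄··
┄┄╬░┄█╬┄░··
┄╬▲─╬┄┄╬╬┄░
┄░┄█╬┄╬┄─╬┄
──╬┄░╬╬┄┄┄█
··─█┄┄┄╬┄██
··┄┄────┄┄╬
··─┄┄╬─┄···


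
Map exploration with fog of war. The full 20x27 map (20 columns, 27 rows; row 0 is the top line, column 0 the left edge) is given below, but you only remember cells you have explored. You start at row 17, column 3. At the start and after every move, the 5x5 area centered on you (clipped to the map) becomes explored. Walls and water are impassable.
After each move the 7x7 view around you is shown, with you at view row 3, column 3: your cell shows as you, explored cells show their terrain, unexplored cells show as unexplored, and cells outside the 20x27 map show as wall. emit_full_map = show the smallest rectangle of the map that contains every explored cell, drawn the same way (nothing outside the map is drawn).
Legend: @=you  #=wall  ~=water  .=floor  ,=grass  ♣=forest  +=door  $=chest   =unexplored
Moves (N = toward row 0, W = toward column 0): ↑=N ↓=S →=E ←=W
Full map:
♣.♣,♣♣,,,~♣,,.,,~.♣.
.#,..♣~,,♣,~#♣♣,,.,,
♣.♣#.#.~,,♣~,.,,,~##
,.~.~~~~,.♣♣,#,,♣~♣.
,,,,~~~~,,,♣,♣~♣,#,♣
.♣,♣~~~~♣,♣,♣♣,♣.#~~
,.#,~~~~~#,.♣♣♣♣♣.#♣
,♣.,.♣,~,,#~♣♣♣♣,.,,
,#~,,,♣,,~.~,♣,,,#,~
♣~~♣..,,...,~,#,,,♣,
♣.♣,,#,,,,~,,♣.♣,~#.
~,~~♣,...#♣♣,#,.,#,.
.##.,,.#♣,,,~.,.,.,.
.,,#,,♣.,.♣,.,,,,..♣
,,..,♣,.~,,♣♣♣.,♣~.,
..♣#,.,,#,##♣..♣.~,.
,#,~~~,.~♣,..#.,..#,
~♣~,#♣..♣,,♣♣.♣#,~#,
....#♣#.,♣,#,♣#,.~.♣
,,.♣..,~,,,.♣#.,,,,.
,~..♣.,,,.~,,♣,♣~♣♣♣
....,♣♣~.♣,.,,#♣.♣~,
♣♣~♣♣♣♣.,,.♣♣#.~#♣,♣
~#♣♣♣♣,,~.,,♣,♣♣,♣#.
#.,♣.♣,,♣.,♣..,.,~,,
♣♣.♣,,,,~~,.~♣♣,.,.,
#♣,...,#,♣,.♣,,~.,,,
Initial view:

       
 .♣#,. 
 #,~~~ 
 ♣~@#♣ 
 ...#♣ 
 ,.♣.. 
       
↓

 .♣#,. 
 #,~~~ 
 ♣~,#♣ 
 ..@#♣ 
 ,.♣.. 
 ~..♣. 
       

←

# .♣#,.
#,#,~~~
#~♣~,#♣
#..@.#♣
#,,.♣..
#,~..♣.
#      

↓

#,#,~~~
#~♣~,#♣
#....#♣
#,,@♣..
#,~..♣.
#...., 
#      

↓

#~♣~,#♣
#....#♣
#,,.♣..
#,~@.♣.
#...., 
#♣♣~♣♣ 
#      

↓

#....#♣
#,,.♣..
#,~..♣.
#..@., 
#♣♣~♣♣ 
#~#♣♣♣ 
#      

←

##....#
##,,.♣.
##,~..♣
##.@..,
##♣♣~♣♣
##~#♣♣♣
##     

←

###....
###,,.♣
###,~..
###@...
###♣♣~♣
###~#♣♣
###    

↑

###~♣~,
###....
###,,.♣
###@~..
###....
###♣♣~♣
###~#♣♣

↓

###....
###,,.♣
###,~..
###@...
###♣♣~♣
###~#♣♣
###    

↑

###~♣~,
###....
###,,.♣
###@~..
###....
###♣♣~♣
###~#♣♣

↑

###,#,~
###~♣~,
###....
###@,.♣
###,~..
###....
###♣♣~♣


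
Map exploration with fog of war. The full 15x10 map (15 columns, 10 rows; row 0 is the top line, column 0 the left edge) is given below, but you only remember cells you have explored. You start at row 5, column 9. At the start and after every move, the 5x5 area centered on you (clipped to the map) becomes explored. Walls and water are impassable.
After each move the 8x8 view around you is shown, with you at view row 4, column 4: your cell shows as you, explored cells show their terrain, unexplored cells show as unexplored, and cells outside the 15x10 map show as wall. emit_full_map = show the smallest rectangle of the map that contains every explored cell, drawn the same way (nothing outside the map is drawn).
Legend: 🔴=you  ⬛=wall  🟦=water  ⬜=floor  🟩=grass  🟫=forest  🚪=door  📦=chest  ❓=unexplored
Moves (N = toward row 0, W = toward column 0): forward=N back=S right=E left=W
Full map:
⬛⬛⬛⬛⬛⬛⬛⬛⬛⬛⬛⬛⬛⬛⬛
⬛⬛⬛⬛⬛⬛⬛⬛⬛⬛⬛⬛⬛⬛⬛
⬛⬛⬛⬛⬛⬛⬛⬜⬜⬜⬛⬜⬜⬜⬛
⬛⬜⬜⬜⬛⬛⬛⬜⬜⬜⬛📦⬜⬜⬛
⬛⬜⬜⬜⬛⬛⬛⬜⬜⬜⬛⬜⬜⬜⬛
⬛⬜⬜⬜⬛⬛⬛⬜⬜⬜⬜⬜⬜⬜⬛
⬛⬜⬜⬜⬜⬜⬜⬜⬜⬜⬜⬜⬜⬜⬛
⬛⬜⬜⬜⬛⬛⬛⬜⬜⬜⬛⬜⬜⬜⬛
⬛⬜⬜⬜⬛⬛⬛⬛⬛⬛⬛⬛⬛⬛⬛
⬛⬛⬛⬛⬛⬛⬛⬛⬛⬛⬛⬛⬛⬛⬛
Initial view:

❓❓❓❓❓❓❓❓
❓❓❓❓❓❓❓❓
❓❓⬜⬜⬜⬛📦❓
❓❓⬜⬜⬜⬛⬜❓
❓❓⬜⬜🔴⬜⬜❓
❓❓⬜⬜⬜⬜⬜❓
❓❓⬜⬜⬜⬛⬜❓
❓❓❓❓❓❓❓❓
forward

❓❓❓❓❓❓❓❓
❓❓❓❓❓❓❓❓
❓❓⬜⬜⬜⬛⬜❓
❓❓⬜⬜⬜⬛📦❓
❓❓⬜⬜🔴⬛⬜❓
❓❓⬜⬜⬜⬜⬜❓
❓❓⬜⬜⬜⬜⬜❓
❓❓⬜⬜⬜⬛⬜❓

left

❓❓❓❓❓❓❓❓
❓❓❓❓❓❓❓❓
❓❓⬛⬜⬜⬜⬛⬜
❓❓⬛⬜⬜⬜⬛📦
❓❓⬛⬜🔴⬜⬛⬜
❓❓⬛⬜⬜⬜⬜⬜
❓❓⬜⬜⬜⬜⬜⬜
❓❓❓⬜⬜⬜⬛⬜

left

❓❓❓❓❓❓❓❓
❓❓❓❓❓❓❓❓
❓❓⬛⬛⬜⬜⬜⬛
❓❓⬛⬛⬜⬜⬜⬛
❓❓⬛⬛🔴⬜⬜⬛
❓❓⬛⬛⬜⬜⬜⬜
❓❓⬜⬜⬜⬜⬜⬜
❓❓❓❓⬜⬜⬜⬛

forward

⬛⬛⬛⬛⬛⬛⬛⬛
❓❓❓❓❓❓❓❓
❓❓⬛⬛⬛⬛⬛❓
❓❓⬛⬛⬜⬜⬜⬛
❓❓⬛⬛🔴⬜⬜⬛
❓❓⬛⬛⬜⬜⬜⬛
❓❓⬛⬛⬜⬜⬜⬜
❓❓⬜⬜⬜⬜⬜⬜

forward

⬛⬛⬛⬛⬛⬛⬛⬛
⬛⬛⬛⬛⬛⬛⬛⬛
❓❓⬛⬛⬛⬛⬛❓
❓❓⬛⬛⬛⬛⬛❓
❓❓⬛⬛🔴⬜⬜⬛
❓❓⬛⬛⬜⬜⬜⬛
❓❓⬛⬛⬜⬜⬜⬛
❓❓⬛⬛⬜⬜⬜⬜

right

⬛⬛⬛⬛⬛⬛⬛⬛
⬛⬛⬛⬛⬛⬛⬛⬛
❓⬛⬛⬛⬛⬛⬛❓
❓⬛⬛⬛⬛⬛⬛❓
❓⬛⬛⬜🔴⬜⬛⬜
❓⬛⬛⬜⬜⬜⬛📦
❓⬛⬛⬜⬜⬜⬛⬜
❓⬛⬛⬜⬜⬜⬜⬜

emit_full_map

⬛⬛⬛⬛⬛⬛❓
⬛⬛⬛⬛⬛⬛❓
⬛⬛⬜🔴⬜⬛⬜
⬛⬛⬜⬜⬜⬛📦
⬛⬛⬜⬜⬜⬛⬜
⬛⬛⬜⬜⬜⬜⬜
⬜⬜⬜⬜⬜⬜⬜
❓❓⬜⬜⬜⬛⬜

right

⬛⬛⬛⬛⬛⬛⬛⬛
⬛⬛⬛⬛⬛⬛⬛⬛
⬛⬛⬛⬛⬛⬛⬛❓
⬛⬛⬛⬛⬛⬛⬛❓
⬛⬛⬜⬜🔴⬛⬜❓
⬛⬛⬜⬜⬜⬛📦❓
⬛⬛⬜⬜⬜⬛⬜❓
⬛⬛⬜⬜⬜⬜⬜❓

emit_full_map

⬛⬛⬛⬛⬛⬛⬛
⬛⬛⬛⬛⬛⬛⬛
⬛⬛⬜⬜🔴⬛⬜
⬛⬛⬜⬜⬜⬛📦
⬛⬛⬜⬜⬜⬛⬜
⬛⬛⬜⬜⬜⬜⬜
⬜⬜⬜⬜⬜⬜⬜
❓❓⬜⬜⬜⬛⬜


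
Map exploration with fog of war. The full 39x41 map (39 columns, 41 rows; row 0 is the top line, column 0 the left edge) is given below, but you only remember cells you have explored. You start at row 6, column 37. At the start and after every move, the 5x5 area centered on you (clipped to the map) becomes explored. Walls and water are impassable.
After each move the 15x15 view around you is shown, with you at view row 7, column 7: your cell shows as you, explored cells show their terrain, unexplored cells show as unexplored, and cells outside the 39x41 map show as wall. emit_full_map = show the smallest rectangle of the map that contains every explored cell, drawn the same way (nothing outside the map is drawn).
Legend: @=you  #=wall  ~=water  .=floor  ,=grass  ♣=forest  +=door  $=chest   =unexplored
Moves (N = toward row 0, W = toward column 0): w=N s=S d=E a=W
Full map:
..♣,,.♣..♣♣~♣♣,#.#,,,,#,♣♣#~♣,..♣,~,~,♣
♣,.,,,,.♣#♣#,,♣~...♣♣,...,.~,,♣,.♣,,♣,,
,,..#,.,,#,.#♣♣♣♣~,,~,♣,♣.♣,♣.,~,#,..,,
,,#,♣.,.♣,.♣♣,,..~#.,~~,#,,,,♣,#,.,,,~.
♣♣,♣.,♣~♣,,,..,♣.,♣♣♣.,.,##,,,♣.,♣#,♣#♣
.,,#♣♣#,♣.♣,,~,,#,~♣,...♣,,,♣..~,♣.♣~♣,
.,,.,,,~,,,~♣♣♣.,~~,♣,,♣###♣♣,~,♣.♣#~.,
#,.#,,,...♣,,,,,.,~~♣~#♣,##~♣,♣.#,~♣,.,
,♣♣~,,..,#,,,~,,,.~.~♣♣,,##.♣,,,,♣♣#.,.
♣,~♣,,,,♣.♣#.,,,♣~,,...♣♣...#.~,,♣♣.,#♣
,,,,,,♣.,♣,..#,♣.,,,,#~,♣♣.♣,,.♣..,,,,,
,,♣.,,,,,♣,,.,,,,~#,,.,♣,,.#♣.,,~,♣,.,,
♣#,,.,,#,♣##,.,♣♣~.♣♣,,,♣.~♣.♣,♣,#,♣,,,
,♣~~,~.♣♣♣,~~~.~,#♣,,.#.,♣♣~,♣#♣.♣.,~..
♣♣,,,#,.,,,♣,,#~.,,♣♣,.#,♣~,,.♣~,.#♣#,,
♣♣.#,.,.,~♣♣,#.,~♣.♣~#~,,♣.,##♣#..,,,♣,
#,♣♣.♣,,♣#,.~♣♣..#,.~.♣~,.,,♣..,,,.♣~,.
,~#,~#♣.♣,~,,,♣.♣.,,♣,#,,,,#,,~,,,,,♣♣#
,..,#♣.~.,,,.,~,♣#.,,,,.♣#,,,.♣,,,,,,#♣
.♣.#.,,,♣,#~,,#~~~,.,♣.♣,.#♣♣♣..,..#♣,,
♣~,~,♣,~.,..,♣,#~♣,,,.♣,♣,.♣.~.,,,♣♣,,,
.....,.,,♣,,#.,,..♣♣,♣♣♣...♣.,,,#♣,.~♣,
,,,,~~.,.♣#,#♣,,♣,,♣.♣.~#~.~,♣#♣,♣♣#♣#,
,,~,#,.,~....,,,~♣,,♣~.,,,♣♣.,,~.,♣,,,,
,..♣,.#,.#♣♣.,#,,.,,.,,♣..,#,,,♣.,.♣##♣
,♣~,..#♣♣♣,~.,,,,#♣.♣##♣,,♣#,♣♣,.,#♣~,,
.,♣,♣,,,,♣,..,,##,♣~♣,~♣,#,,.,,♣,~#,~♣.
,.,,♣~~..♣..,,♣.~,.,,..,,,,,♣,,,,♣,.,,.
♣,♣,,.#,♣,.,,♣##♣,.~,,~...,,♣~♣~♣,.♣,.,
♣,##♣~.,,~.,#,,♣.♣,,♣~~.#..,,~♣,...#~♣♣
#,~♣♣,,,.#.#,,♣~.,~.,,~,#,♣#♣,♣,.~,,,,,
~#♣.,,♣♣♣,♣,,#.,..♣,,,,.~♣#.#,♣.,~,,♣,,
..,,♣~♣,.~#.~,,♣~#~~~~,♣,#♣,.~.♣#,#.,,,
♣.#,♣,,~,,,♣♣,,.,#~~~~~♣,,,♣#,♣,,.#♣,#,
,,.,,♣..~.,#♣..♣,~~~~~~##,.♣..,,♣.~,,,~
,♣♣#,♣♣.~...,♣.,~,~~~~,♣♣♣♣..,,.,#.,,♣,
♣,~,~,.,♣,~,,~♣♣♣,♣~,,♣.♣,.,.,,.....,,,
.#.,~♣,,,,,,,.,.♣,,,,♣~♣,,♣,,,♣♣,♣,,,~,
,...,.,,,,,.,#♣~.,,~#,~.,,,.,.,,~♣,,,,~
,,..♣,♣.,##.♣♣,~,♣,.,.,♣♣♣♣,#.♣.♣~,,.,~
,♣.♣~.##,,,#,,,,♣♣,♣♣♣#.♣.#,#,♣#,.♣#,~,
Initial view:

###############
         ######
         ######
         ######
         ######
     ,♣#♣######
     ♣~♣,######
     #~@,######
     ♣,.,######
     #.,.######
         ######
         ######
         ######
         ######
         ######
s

         ######
         ######
         ######
         ######
     ,♣#♣######
     ♣~♣,######
     #~.,######
     ♣,@,######
     #.,.######
     .,#♣######
         ######
         ######
         ######
         ######
         ######

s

         ######
         ######
         ######
     ,♣#♣######
     ♣~♣,######
     #~.,######
     ♣,.,######
     #.@.######
     .,#♣######
     ,,,,######
         ######
         ######
         ######
         ######
         ######

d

        #######
        #######
        #######
    ,♣#♣#######
    ♣~♣,#######
    #~.,#######
    ♣,.,#######
    #.,@#######
    .,#♣#######
    ,,,,#######
        #######
        #######
        #######
        #######
        #######

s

        #######
        #######
    ,♣#♣#######
    ♣~♣,#######
    #~.,#######
    ♣,.,#######
    #.,.#######
    .,#@#######
    ,,,,#######
     .,,#######
        #######
        #######
        #######
        #######
        #######

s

        #######
    ,♣#♣#######
    ♣~♣,#######
    #~.,#######
    ♣,.,#######
    #.,.#######
    .,#♣#######
    ,,,@#######
     .,,#######
     ,,,#######
        #######
        #######
        #######
        #######
        #######

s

    ,♣#♣#######
    ♣~♣,#######
    #~.,#######
    ♣,.,#######
    #.,.#######
    .,#♣#######
    ,,,,#######
     .,@#######
     ,,,#######
     ~..#######
        #######
        #######
        #######
        #######
        #######

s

    ♣~♣,#######
    #~.,#######
    ♣,.,#######
    #.,.#######
    .,#♣#######
    ,,,,#######
     .,,#######
     ,,@#######
     ~..#######
     #,,#######
        #######
        #######
        #######
        #######
        #######

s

    #~.,#######
    ♣,.,#######
    #.,.#######
    .,#♣#######
    ,,,,#######
     .,,#######
     ,,,#######
     ~.@#######
     #,,#######
     ,♣,#######
        #######
        #######
        #######
        #######
        #######

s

    ♣,.,#######
    #.,.#######
    .,#♣#######
    ,,,,#######
     .,,#######
     ,,,#######
     ~..#######
     #,@#######
     ,♣,#######
     ~,.#######
        #######
        #######
        #######
        #######
        #######

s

    #.,.#######
    .,#♣#######
    ,,,,#######
     .,,#######
     ,,,#######
     ~..#######
     #,,#######
     ,♣@#######
     ~,.#######
     ♣♣########
        #######
        #######
        #######
        #######
        #######

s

    .,#♣#######
    ,,,,#######
     .,,#######
     ,,,#######
     ~..#######
     #,,#######
     ,♣,#######
     ~,@#######
     ♣♣########
     ,#♣#######
        #######
        #######
        #######
        #######
        #######

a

     .,#♣######
     ,,,,######
      .,,######
      ,,,######
      ~..######
     ♣#,,######
     ,,♣,######
     ♣~@.######
     ,♣♣#######
     ,,#♣######
         ######
         ######
         ######
         ######
         ######

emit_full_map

,♣#♣
♣~♣,
#~.,
♣,.,
#.,.
.,#♣
,,,,
 .,,
 ,,,
 ~..
♣#,,
,,♣,
♣~@.
,♣♣#
,,#♣

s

     ,,,,######
      .,,######
      ,,,######
      ~..######
     ♣#,,######
     ,,♣,######
     ♣~,.######
     ,♣@#######
     ,,#♣######
     #♣,,######
         ######
         ######
         ######
         ######
         ######

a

      ,,,,#####
       .,,#####
       ,,,#####
       ~..#####
      ♣#,,#####
     ,,,♣,#####
     .♣~,.#####
     ,,@♣######
     ,,,#♣#####
     .#♣,,#####
          #####
          #####
          #####
          #####
          #####

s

       .,,#####
       ,,,#####
       ~..#####
      ♣#,,#####
     ,,,♣,#####
     .♣~,.#####
     ,,♣♣######
     ,,@#♣#####
     .#♣,,#####
     ♣♣,,,#####
          #####
          #####
          #####
          #####
          #####

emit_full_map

 ,♣#♣
 ♣~♣,
 #~.,
 ♣,.,
 #.,.
 .,#♣
 ,,,,
  .,,
  ,,,
  ~..
 ♣#,,
,,,♣,
.♣~,.
,,♣♣#
,,@#♣
.#♣,,
♣♣,,,


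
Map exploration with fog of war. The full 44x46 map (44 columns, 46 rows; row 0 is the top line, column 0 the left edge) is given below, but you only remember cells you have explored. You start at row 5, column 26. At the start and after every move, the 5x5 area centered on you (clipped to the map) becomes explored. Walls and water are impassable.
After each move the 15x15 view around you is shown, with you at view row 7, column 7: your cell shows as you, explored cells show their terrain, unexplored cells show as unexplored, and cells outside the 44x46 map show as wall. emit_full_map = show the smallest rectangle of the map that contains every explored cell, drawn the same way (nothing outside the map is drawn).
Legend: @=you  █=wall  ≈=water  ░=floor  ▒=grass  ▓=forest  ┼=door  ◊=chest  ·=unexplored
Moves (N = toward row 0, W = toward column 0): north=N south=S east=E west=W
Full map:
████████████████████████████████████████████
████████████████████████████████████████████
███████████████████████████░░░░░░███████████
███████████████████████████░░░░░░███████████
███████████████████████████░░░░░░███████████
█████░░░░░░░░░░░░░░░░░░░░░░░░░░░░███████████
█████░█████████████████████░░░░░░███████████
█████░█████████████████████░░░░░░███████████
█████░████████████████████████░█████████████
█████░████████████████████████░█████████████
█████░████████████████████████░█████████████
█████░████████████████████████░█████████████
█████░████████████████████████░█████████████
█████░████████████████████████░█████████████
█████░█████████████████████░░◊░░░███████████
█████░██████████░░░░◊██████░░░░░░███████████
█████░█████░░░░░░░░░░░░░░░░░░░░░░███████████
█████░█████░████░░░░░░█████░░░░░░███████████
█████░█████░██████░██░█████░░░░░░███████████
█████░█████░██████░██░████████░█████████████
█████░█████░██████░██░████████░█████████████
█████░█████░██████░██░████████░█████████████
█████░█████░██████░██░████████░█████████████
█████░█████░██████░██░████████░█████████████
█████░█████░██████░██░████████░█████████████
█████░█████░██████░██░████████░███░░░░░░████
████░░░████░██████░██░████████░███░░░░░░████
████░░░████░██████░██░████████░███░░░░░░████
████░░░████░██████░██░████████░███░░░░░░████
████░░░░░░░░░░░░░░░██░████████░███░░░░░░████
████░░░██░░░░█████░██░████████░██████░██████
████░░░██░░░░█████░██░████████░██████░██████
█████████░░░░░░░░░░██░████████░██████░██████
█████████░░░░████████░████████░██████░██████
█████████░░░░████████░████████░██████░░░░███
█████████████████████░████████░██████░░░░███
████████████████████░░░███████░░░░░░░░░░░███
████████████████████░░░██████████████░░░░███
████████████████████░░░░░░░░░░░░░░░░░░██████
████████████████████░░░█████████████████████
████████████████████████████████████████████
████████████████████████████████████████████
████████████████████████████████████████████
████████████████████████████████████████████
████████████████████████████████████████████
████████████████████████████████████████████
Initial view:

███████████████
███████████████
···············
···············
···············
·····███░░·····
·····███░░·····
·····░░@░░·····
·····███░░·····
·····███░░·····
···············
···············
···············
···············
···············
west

███████████████
███████████████
···············
···············
···············
·····████░░····
·····████░░····
·····░░@░░░····
·····████░░····
·····████░░····
···············
···············
···············
···············
···············

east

███████████████
███████████████
···············
···············
···············
····████░░·····
····████░░·····
····░░░@░░·····
····████░░·····
····████░░·····
···············
···············
···············
···············
···············

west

███████████████
███████████████
···············
···············
···············
·····████░░····
·····████░░····
·····░░@░░░····
·····████░░····
·····████░░····
···············
···············
···············
···············
···············

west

███████████████
███████████████
···············
···············
···············
·····█████░░···
·····█████░░···
·····░░@░░░░···
·····█████░░···
·····█████░░···
···············
···············
···············
···············
···············

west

███████████████
███████████████
···············
···············
···············
·····██████░░··
·····██████░░··
·····░░@░░░░░··
·····██████░░··
·····██████░░··
···············
···············
···············
···············
···············

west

███████████████
███████████████
···············
···············
···············
·····███████░░·
·····███████░░·
·····░░@░░░░░░·
·····███████░░·
·····███████░░·
···············
···············
···············
···············
···············

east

███████████████
███████████████
···············
···············
···············
····███████░░··
····███████░░··
····░░░@░░░░░··
····███████░░··
····███████░░··
···············
···············
···············
···············
···············

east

███████████████
███████████████
···············
···············
···············
···███████░░···
···███████░░···
···░░░░@░░░░···
···███████░░···
···███████░░···
···············
···············
···············
···············
···············

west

███████████████
███████████████
···············
···············
···············
····███████░░··
····███████░░··
····░░░@░░░░░··
····███████░░··
····███████░░··
···············
···············
···············
···············
···············

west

███████████████
███████████████
···············
···············
···············
·····███████░░·
·····███████░░·
·····░░@░░░░░░·
·····███████░░·
·····███████░░·
···············
···············
···············
···············
···············


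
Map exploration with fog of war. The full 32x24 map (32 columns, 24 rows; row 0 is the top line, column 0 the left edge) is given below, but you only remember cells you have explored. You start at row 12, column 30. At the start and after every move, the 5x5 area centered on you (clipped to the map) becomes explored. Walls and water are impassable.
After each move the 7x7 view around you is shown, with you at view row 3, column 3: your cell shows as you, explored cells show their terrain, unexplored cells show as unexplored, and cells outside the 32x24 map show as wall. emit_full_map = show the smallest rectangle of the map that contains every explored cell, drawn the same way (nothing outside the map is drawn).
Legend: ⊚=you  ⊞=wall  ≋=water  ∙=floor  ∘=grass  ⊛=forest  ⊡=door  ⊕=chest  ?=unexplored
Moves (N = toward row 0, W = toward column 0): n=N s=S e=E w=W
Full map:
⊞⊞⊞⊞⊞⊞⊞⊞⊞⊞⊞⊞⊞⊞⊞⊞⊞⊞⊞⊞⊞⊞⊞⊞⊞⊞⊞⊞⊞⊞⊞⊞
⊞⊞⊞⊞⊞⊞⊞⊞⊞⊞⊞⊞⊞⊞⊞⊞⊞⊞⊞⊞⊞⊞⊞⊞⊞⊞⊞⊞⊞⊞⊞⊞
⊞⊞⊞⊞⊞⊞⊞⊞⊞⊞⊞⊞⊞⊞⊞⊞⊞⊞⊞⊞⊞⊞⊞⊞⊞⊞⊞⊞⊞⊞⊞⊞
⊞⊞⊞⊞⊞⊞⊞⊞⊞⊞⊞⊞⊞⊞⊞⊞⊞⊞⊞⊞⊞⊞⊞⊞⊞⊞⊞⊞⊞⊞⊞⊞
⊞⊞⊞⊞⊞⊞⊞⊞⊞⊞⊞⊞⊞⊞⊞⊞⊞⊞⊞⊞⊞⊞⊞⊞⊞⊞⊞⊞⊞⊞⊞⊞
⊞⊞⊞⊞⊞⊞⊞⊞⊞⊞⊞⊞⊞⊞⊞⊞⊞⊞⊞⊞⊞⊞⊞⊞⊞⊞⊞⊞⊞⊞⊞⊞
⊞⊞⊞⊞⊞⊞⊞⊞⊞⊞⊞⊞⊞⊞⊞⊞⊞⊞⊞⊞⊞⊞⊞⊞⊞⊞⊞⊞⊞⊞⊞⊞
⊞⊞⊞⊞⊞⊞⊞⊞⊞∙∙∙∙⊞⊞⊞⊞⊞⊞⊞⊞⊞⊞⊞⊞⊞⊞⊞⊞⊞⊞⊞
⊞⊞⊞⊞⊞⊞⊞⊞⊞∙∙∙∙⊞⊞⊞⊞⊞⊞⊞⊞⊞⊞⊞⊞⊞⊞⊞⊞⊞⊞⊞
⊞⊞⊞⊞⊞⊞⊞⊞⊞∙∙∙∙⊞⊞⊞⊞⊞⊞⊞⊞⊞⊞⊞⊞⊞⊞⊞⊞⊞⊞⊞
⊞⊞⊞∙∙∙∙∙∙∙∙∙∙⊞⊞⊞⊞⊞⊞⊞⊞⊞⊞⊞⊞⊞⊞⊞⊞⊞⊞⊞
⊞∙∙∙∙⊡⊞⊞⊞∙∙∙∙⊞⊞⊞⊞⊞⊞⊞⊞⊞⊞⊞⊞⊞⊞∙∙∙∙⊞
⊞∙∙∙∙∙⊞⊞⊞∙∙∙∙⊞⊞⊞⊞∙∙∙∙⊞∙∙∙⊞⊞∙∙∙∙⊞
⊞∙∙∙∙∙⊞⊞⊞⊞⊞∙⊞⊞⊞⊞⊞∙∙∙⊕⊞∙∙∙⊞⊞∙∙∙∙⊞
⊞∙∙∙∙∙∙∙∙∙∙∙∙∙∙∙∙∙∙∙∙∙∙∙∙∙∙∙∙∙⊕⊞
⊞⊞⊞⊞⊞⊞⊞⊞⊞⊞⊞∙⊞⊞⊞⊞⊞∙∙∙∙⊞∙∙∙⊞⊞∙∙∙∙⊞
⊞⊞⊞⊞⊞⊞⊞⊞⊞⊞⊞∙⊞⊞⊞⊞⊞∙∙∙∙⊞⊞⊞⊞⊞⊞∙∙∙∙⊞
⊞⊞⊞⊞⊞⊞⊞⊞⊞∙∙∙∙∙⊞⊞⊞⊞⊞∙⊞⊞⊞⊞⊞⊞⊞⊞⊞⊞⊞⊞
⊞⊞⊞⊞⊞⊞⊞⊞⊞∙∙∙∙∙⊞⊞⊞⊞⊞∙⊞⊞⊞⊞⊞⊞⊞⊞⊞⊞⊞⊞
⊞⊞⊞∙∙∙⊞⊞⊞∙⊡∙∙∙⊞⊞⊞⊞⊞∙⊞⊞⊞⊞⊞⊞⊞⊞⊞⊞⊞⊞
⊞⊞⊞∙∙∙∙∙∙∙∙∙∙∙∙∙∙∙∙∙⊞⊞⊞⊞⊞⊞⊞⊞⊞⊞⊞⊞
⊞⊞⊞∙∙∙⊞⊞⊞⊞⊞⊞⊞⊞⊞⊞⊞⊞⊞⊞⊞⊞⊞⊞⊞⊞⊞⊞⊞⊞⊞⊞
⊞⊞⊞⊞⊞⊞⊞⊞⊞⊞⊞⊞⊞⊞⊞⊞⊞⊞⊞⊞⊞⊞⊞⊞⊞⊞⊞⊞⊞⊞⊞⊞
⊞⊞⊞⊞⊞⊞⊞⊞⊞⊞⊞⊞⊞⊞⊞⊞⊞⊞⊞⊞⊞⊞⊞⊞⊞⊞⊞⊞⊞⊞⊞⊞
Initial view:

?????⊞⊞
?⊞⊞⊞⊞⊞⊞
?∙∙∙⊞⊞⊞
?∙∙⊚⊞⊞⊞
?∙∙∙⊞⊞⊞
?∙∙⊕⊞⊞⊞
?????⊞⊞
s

?⊞⊞⊞⊞⊞⊞
?∙∙∙⊞⊞⊞
?∙∙∙⊞⊞⊞
?∙∙⊚⊞⊞⊞
?∙∙⊕⊞⊞⊞
?∙∙∙⊞⊞⊞
?????⊞⊞

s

?∙∙∙⊞⊞⊞
?∙∙∙⊞⊞⊞
?∙∙∙⊞⊞⊞
?∙∙⊚⊞⊞⊞
?∙∙∙⊞⊞⊞
?∙∙∙⊞⊞⊞
?????⊞⊞

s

?∙∙∙⊞⊞⊞
?∙∙∙⊞⊞⊞
?∙∙⊕⊞⊞⊞
?∙∙⊚⊞⊞⊞
?∙∙∙⊞⊞⊞
?⊞⊞⊞⊞⊞⊞
?????⊞⊞

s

?∙∙∙⊞⊞⊞
?∙∙⊕⊞⊞⊞
?∙∙∙⊞⊞⊞
?∙∙⊚⊞⊞⊞
?⊞⊞⊞⊞⊞⊞
?⊞⊞⊞⊞⊞⊞
?????⊞⊞

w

??∙∙∙⊞⊞
?∙∙∙⊕⊞⊞
?∙∙∙∙⊞⊞
?∙∙⊚∙⊞⊞
?⊞⊞⊞⊞⊞⊞
?⊞⊞⊞⊞⊞⊞
??????⊞

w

???∙∙∙⊞
?∙∙∙∙⊕⊞
?⊞∙∙∙∙⊞
?⊞∙⊚∙∙⊞
?⊞⊞⊞⊞⊞⊞
?⊞⊞⊞⊞⊞⊞
???????

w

????∙∙∙
?∙∙∙∙∙⊕
?⊞⊞∙∙∙∙
?⊞⊞⊚∙∙∙
?⊞⊞⊞⊞⊞⊞
?⊞⊞⊞⊞⊞⊞
???????

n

????∙∙∙
?⊞⊞∙∙∙∙
?∙∙∙∙∙⊕
?⊞⊞⊚∙∙∙
?⊞⊞∙∙∙∙
?⊞⊞⊞⊞⊞⊞
?⊞⊞⊞⊞⊞⊞

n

????∙∙∙
?⊞⊞∙∙∙∙
?⊞⊞∙∙∙∙
?∙∙⊚∙∙⊕
?⊞⊞∙∙∙∙
?⊞⊞∙∙∙∙
?⊞⊞⊞⊞⊞⊞

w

?????∙∙
?∙⊞⊞∙∙∙
?∙⊞⊞∙∙∙
?∙∙⊚∙∙∙
?∙⊞⊞∙∙∙
?⊞⊞⊞∙∙∙
??⊞⊞⊞⊞⊞

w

??????∙
?∙∙⊞⊞∙∙
?∙∙⊞⊞∙∙
?∙∙⊚∙∙∙
?∙∙⊞⊞∙∙
?⊞⊞⊞⊞∙∙
???⊞⊞⊞⊞

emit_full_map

?????⊞⊞⊞⊞
?????∙∙∙⊞
∙∙⊞⊞∙∙∙∙⊞
∙∙⊞⊞∙∙∙∙⊞
∙∙⊚∙∙∙∙⊕⊞
∙∙⊞⊞∙∙∙∙⊞
⊞⊞⊞⊞∙∙∙∙⊞
??⊞⊞⊞⊞⊞⊞⊞
??⊞⊞⊞⊞⊞⊞⊞

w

???????
?∙∙∙⊞⊞∙
?∙∙∙⊞⊞∙
?∙∙⊚∙∙∙
?∙∙∙⊞⊞∙
?⊞⊞⊞⊞⊞∙
????⊞⊞⊞

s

?∙∙∙⊞⊞∙
?∙∙∙⊞⊞∙
?∙∙∙∙∙∙
?∙∙⊚⊞⊞∙
?⊞⊞⊞⊞⊞∙
?⊞⊞⊞⊞⊞⊞
????⊞⊞⊞

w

??∙∙∙⊞⊞
?⊞∙∙∙⊞⊞
?∙∙∙∙∙∙
?⊞∙⊚∙⊞⊞
?⊞⊞⊞⊞⊞⊞
?⊞⊞⊞⊞⊞⊞
?????⊞⊞

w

???∙∙∙⊞
?⊕⊞∙∙∙⊞
?∙∙∙∙∙∙
?∙⊞⊚∙∙⊞
?∙⊞⊞⊞⊞⊞
?⊞⊞⊞⊞⊞⊞
??????⊞

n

???????
?∙⊞∙∙∙⊞
?⊕⊞∙∙∙⊞
?∙∙⊚∙∙∙
?∙⊞∙∙∙⊞
?∙⊞⊞⊞⊞⊞
?⊞⊞⊞⊞⊞⊞

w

???????
?∙∙⊞∙∙∙
?∙⊕⊞∙∙∙
?∙∙⊚∙∙∙
?∙∙⊞∙∙∙
?∙∙⊞⊞⊞⊞
??⊞⊞⊞⊞⊞

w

???????
?∙∙∙⊞∙∙
?∙∙⊕⊞∙∙
?∙∙⊚∙∙∙
?∙∙∙⊞∙∙
?∙∙∙⊞⊞⊞
???⊞⊞⊞⊞

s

?∙∙∙⊞∙∙
?∙∙⊕⊞∙∙
?∙∙∙∙∙∙
?∙∙⊚⊞∙∙
?∙∙∙⊞⊞⊞
?⊞∙⊞⊞⊞⊞
???????

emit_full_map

??????????⊞⊞⊞⊞
??????????∙∙∙⊞
∙∙∙⊞∙∙∙⊞⊞∙∙∙∙⊞
∙∙⊕⊞∙∙∙⊞⊞∙∙∙∙⊞
∙∙∙∙∙∙∙∙∙∙∙∙⊕⊞
∙∙⊚⊞∙∙∙⊞⊞∙∙∙∙⊞
∙∙∙⊞⊞⊞⊞⊞⊞∙∙∙∙⊞
⊞∙⊞⊞⊞⊞⊞⊞⊞⊞⊞⊞⊞⊞
???????⊞⊞⊞⊞⊞⊞⊞

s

?∙∙⊕⊞∙∙
?∙∙∙∙∙∙
?∙∙∙⊞∙∙
?∙∙⊚⊞⊞⊞
?⊞∙⊞⊞⊞⊞
?⊞∙⊞⊞⊞?
???????

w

??∙∙⊕⊞∙
?∙∙∙∙∙∙
?∙∙∙∙⊞∙
?∙∙⊚∙⊞⊞
?⊞⊞∙⊞⊞⊞
?⊞⊞∙⊞⊞⊞
???????

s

?∙∙∙∙∙∙
?∙∙∙∙⊞∙
?∙∙∙∙⊞⊞
?⊞⊞⊚⊞⊞⊞
?⊞⊞∙⊞⊞⊞
?⊞⊞∙⊞⊞?
???????

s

?∙∙∙∙⊞∙
?∙∙∙∙⊞⊞
?⊞⊞∙⊞⊞⊞
?⊞⊞⊚⊞⊞⊞
?⊞⊞∙⊞⊞?
?∙∙∙⊞⊞?
???????

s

?∙∙∙∙⊞⊞
?⊞⊞∙⊞⊞⊞
?⊞⊞∙⊞⊞⊞
?⊞⊞⊚⊞⊞?
?∙∙∙⊞⊞?
?⊞⊞⊞⊞⊞?
???????

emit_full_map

???????????⊞⊞⊞⊞
???????????∙∙∙⊞
?∙∙∙⊞∙∙∙⊞⊞∙∙∙∙⊞
?∙∙⊕⊞∙∙∙⊞⊞∙∙∙∙⊞
∙∙∙∙∙∙∙∙∙∙∙∙∙⊕⊞
∙∙∙∙⊞∙∙∙⊞⊞∙∙∙∙⊞
∙∙∙∙⊞⊞⊞⊞⊞⊞∙∙∙∙⊞
⊞⊞∙⊞⊞⊞⊞⊞⊞⊞⊞⊞⊞⊞⊞
⊞⊞∙⊞⊞⊞??⊞⊞⊞⊞⊞⊞⊞
⊞⊞⊚⊞⊞??????????
∙∙∙⊞⊞??????????
⊞⊞⊞⊞⊞??????????

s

?⊞⊞∙⊞⊞⊞
?⊞⊞∙⊞⊞⊞
?⊞⊞∙⊞⊞?
?∙∙⊚⊞⊞?
?⊞⊞⊞⊞⊞?
?⊞⊞⊞⊞⊞?
???????

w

??⊞⊞∙⊞⊞
?⊞⊞⊞∙⊞⊞
?⊞⊞⊞∙⊞⊞
?∙∙⊚∙⊞⊞
?⊞⊞⊞⊞⊞⊞
?⊞⊞⊞⊞⊞⊞
???????

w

???⊞⊞∙⊞
?⊞⊞⊞⊞∙⊞
?⊞⊞⊞⊞∙⊞
?∙∙⊚∙∙⊞
?⊞⊞⊞⊞⊞⊞
?⊞⊞⊞⊞⊞⊞
???????

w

????⊞⊞∙
?⊞⊞⊞⊞⊞∙
?⊞⊞⊞⊞⊞∙
?∙∙⊚∙∙∙
?⊞⊞⊞⊞⊞⊞
?⊞⊞⊞⊞⊞⊞
???????

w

?????⊞⊞
?∙⊞⊞⊞⊞⊞
?∙⊞⊞⊞⊞⊞
?∙∙⊚∙∙∙
?⊞⊞⊞⊞⊞⊞
?⊞⊞⊞⊞⊞⊞
???????

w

??????⊞
?∙∙⊞⊞⊞⊞
?∙∙⊞⊞⊞⊞
?∙∙⊚∙∙∙
?⊞⊞⊞⊞⊞⊞
?⊞⊞⊞⊞⊞⊞
???????

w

???????
?∙∙∙⊞⊞⊞
?∙∙∙⊞⊞⊞
?∙∙⊚∙∙∙
?⊞⊞⊞⊞⊞⊞
?⊞⊞⊞⊞⊞⊞
???????

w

???????
?∙∙∙∙⊞⊞
?⊡∙∙∙⊞⊞
?∙∙⊚∙∙∙
?⊞⊞⊞⊞⊞⊞
?⊞⊞⊞⊞⊞⊞
???????

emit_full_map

??????????????????⊞⊞⊞⊞
??????????????????∙∙∙⊞
????????∙∙∙⊞∙∙∙⊞⊞∙∙∙∙⊞
????????∙∙⊕⊞∙∙∙⊞⊞∙∙∙∙⊞
???????∙∙∙∙∙∙∙∙∙∙∙∙∙⊕⊞
???????∙∙∙∙⊞∙∙∙⊞⊞∙∙∙∙⊞
???????∙∙∙∙⊞⊞⊞⊞⊞⊞∙∙∙∙⊞
???????⊞⊞∙⊞⊞⊞⊞⊞⊞⊞⊞⊞⊞⊞⊞
∙∙∙∙⊞⊞⊞⊞⊞∙⊞⊞⊞??⊞⊞⊞⊞⊞⊞⊞
⊡∙∙∙⊞⊞⊞⊞⊞∙⊞⊞??????????
∙∙⊚∙∙∙∙∙∙∙⊞⊞??????????
⊞⊞⊞⊞⊞⊞⊞⊞⊞⊞⊞⊞??????????
⊞⊞⊞⊞⊞⊞⊞⊞⊞⊞⊞⊞??????????

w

???????
?∙∙∙∙∙⊞
?∙⊡∙∙∙⊞
?∙∙⊚∙∙∙
?⊞⊞⊞⊞⊞⊞
?⊞⊞⊞⊞⊞⊞
???????

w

???????
?⊞∙∙∙∙∙
?⊞∙⊡∙∙∙
?∙∙⊚∙∙∙
?⊞⊞⊞⊞⊞⊞
?⊞⊞⊞⊞⊞⊞
???????

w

???????
?⊞⊞∙∙∙∙
?⊞⊞∙⊡∙∙
?∙∙⊚∙∙∙
?⊞⊞⊞⊞⊞⊞
?⊞⊞⊞⊞⊞⊞
???????

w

???????
?⊞⊞⊞∙∙∙
?⊞⊞⊞∙⊡∙
?∙∙⊚∙∙∙
?⊞⊞⊞⊞⊞⊞
?⊞⊞⊞⊞⊞⊞
???????

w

???????
?⊞⊞⊞⊞∙∙
?∙⊞⊞⊞∙⊡
?∙∙⊚∙∙∙
?∙⊞⊞⊞⊞⊞
?⊞⊞⊞⊞⊞⊞
???????

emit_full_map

???????????????????????⊞⊞⊞⊞
???????????????????????∙∙∙⊞
?????????????∙∙∙⊞∙∙∙⊞⊞∙∙∙∙⊞
?????????????∙∙⊕⊞∙∙∙⊞⊞∙∙∙∙⊞
????????????∙∙∙∙∙∙∙∙∙∙∙∙∙⊕⊞
????????????∙∙∙∙⊞∙∙∙⊞⊞∙∙∙∙⊞
????????????∙∙∙∙⊞⊞⊞⊞⊞⊞∙∙∙∙⊞
????????????⊞⊞∙⊞⊞⊞⊞⊞⊞⊞⊞⊞⊞⊞⊞
⊞⊞⊞⊞∙∙∙∙∙⊞⊞⊞⊞⊞∙⊞⊞⊞??⊞⊞⊞⊞⊞⊞⊞
∙⊞⊞⊞∙⊡∙∙∙⊞⊞⊞⊞⊞∙⊞⊞??????????
∙∙⊚∙∙∙∙∙∙∙∙∙∙∙∙⊞⊞??????????
∙⊞⊞⊞⊞⊞⊞⊞⊞⊞⊞⊞⊞⊞⊞⊞⊞??????????
⊞⊞⊞⊞⊞⊞⊞⊞⊞⊞⊞⊞⊞⊞⊞⊞⊞??????????
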